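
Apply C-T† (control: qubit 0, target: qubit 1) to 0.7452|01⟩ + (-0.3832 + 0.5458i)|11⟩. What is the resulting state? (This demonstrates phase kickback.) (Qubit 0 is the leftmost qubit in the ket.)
0.7452|01⟩ + (0.115 + 0.6569i)|11⟩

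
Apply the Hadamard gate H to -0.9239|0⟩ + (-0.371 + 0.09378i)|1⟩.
(-0.9156 + 0.06631i)|0⟩ + (-0.391 - 0.06631i)|1⟩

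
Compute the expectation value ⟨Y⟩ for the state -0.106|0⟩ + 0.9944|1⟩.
0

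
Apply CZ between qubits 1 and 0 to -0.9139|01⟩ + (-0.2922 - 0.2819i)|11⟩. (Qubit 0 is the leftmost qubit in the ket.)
-0.9139|01⟩ + (0.2922 + 0.2819i)|11⟩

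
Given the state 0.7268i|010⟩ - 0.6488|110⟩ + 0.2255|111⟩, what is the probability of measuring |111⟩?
0.05085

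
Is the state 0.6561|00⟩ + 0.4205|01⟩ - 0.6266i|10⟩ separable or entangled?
Entangled

Writing the state as a|00⟩ + b|01⟩ + c|10⟩ + d|11⟩, it is a product state iff ad − bc = 0.
Here (a, b, c, d) = (0.6561, 0.4205, -0.6266i, 0): ad − bc = (0.6561)(0) − (0.4205)(-0.6266i) = 0.2635i ≠ 0, so the state is entangled.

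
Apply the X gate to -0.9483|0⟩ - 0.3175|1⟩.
-0.3175|0⟩ - 0.9483|1⟩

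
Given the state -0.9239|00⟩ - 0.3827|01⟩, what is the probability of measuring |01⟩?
0.1465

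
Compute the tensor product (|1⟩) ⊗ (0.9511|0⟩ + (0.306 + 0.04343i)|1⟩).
0.9511|10⟩ + (0.306 + 0.04343i)|11⟩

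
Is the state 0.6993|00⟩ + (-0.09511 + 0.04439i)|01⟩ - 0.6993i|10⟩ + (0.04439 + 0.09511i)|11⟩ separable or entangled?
Separable

Writing the state as a|00⟩ + b|01⟩ + c|10⟩ + d|11⟩, it is a product state iff ad − bc = 0.
Here (a, b, c, d) = (0.6993, (-0.09511 + 0.04439i), -0.6993i, (0.04439 + 0.09511i)): ad − bc = (0.6993)(0.04439 + 0.09511i) − (-0.09511 + 0.04439i)(-0.6993i) = 0, so the state is separable.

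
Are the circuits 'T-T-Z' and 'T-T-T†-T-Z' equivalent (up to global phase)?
Yes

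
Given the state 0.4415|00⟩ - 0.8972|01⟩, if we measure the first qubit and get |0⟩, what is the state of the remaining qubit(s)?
0.4415|0⟩ - 0.8972|1⟩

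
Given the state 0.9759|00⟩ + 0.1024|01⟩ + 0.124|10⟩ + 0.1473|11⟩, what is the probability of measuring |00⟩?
0.9524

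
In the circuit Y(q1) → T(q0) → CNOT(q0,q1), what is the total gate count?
3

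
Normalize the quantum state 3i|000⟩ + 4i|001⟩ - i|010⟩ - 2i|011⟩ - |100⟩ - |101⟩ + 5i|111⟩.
0.3974i|000⟩ + 0.5298i|001⟩ - 0.1325i|010⟩ - 0.2649i|011⟩ - 0.1325|100⟩ - 0.1325|101⟩ + 0.6623i|111⟩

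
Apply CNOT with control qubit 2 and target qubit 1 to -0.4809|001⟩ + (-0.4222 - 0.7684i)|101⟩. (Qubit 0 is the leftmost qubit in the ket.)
-0.4809|011⟩ + (-0.4222 - 0.7684i)|111⟩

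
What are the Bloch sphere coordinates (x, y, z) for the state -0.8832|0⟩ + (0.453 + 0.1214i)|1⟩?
(-0.8002, -0.2144, 0.5601)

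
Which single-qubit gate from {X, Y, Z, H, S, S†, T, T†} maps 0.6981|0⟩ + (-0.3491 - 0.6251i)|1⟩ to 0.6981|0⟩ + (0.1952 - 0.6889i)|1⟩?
T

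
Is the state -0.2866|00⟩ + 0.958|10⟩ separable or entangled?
Separable

Writing the state as a|00⟩ + b|01⟩ + c|10⟩ + d|11⟩, it is a product state iff ad − bc = 0.
Here (a, b, c, d) = (-0.2866, 0, 0.958, 0): ad − bc = (-0.2866)(0) − (0)(0.958) = 0, so the state is separable.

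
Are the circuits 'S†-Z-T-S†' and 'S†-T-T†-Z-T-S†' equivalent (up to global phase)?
Yes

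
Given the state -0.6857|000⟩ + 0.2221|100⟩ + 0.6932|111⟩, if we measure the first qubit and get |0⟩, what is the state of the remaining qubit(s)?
-|00⟩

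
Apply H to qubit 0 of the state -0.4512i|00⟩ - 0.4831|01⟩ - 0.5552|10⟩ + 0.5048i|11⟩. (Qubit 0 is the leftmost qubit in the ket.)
(-0.3926 - 0.319i)|00⟩ + (-0.3416 + 0.3569i)|01⟩ + (0.3926 - 0.319i)|10⟩ + (-0.3416 - 0.3569i)|11⟩

H on qubit 0 mixes each pair of kets that differ only in qubit 0: amplitudes (a, b) of (|…0…⟩, |…1…⟩) become ((a + b)/√2, (a − b)/√2). Kets absent from the input have amplitude 0.
(|00⟩, |10⟩): (a, b) = (-0.4512i, -0.5552) → ((-0.3926 - 0.319i), (0.3926 - 0.319i))
(|01⟩, |11⟩): (a, b) = (-0.4831, 0.5048i) → ((-0.3416 + 0.3569i), (-0.3416 - 0.3569i))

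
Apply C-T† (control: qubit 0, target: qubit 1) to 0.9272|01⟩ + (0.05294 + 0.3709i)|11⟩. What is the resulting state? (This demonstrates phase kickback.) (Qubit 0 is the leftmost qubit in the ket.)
0.9272|01⟩ + (0.2997 + 0.2248i)|11⟩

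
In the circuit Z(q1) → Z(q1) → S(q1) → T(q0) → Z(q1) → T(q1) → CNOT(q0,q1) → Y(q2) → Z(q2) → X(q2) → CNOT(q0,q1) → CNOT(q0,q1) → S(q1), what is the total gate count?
13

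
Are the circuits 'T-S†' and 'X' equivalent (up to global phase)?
No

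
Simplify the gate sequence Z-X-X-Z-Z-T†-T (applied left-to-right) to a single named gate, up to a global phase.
Z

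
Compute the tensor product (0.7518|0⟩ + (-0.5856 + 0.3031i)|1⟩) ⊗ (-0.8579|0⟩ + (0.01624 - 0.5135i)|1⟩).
-0.645|00⟩ + (0.01221 - 0.386i)|01⟩ + (0.5024 - 0.26i)|10⟩ + (0.1461 + 0.3056i)|11⟩

amp(|b₁b₂…⟩) = product of the factor amplitudes for bits b₁, b₂, …; only kets whose every factor amplitude is nonzero survive.
|00⟩: (0.7518)(-0.8579) = -0.645
|01⟩: (0.7518)(0.01624 - 0.5135i) = (0.01221 - 0.386i)
|10⟩: (-0.5856 + 0.3031i)(-0.8579) = (0.5024 - 0.26i)
|11⟩: (-0.5856 + 0.3031i)(0.01624 - 0.5135i) = (0.1461 + 0.3056i)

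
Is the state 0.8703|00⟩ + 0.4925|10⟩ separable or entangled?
Separable

Writing the state as a|00⟩ + b|01⟩ + c|10⟩ + d|11⟩, it is a product state iff ad − bc = 0.
Here (a, b, c, d) = (0.8703, 0, 0.4925, 0): ad − bc = (0.8703)(0) − (0)(0.4925) = 0, so the state is separable.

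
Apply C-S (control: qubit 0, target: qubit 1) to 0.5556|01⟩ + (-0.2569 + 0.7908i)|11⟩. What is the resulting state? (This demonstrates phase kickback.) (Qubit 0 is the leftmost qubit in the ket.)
0.5556|01⟩ + (-0.7908 - 0.2569i)|11⟩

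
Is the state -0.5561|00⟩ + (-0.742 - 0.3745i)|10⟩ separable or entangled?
Separable

Writing the state as a|00⟩ + b|01⟩ + c|10⟩ + d|11⟩, it is a product state iff ad − bc = 0.
Here (a, b, c, d) = (-0.5561, 0, (-0.742 - 0.3745i), 0): ad − bc = (-0.5561)(0) − (0)(-0.742 - 0.3745i) = 0, so the state is separable.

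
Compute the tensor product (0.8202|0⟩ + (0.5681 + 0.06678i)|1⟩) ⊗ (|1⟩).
0.8202|01⟩ + (0.5681 + 0.06678i)|11⟩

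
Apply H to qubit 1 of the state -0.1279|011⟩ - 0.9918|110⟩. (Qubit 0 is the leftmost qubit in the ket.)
-0.09044|001⟩ + 0.09044|011⟩ - 0.7013|100⟩ + 0.7013|110⟩

H on qubit 1 mixes each pair of kets that differ only in qubit 1: amplitudes (a, b) of (|…0…⟩, |…1…⟩) become ((a + b)/√2, (a − b)/√2). Kets absent from the input have amplitude 0.
(|001⟩, |011⟩): (a, b) = (0, -0.1279) → (-0.09044, 0.09044)
(|100⟩, |110⟩): (a, b) = (0, -0.9918) → (-0.7013, 0.7013)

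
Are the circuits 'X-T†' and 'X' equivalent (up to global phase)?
No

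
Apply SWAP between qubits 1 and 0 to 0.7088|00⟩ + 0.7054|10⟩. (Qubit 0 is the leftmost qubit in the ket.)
0.7088|00⟩ + 0.7054|01⟩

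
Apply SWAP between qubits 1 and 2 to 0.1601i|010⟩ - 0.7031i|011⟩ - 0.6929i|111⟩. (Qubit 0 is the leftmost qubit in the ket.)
0.1601i|001⟩ - 0.7031i|011⟩ - 0.6929i|111⟩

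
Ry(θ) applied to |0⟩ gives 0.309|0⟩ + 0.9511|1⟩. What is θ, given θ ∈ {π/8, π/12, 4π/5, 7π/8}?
4π/5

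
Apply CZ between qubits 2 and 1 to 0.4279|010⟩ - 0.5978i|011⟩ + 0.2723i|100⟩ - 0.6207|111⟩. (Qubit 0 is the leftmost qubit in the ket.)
0.4279|010⟩ + 0.5978i|011⟩ + 0.2723i|100⟩ + 0.6207|111⟩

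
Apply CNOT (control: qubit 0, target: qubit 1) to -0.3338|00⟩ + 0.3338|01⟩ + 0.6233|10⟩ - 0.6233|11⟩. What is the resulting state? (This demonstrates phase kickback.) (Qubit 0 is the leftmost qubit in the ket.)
-0.3338|00⟩ + 0.3338|01⟩ - 0.6233|10⟩ + 0.6233|11⟩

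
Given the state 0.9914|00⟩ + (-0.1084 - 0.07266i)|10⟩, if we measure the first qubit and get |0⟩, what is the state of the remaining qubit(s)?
|0⟩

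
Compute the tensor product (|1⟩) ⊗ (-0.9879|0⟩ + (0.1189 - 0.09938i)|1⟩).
-0.9879|10⟩ + (0.1189 - 0.09938i)|11⟩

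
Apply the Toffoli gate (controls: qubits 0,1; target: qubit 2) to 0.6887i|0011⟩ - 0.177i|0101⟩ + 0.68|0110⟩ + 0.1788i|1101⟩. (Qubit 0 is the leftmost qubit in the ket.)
0.6887i|0011⟩ - 0.177i|0101⟩ + 0.68|0110⟩ + 0.1788i|1111⟩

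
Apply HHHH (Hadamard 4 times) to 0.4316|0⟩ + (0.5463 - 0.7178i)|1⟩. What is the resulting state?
0.4316|0⟩ + (0.5463 - 0.7178i)|1⟩

H² = I, so an even number of Hadamards cancels: H^4 = I and the state is unchanged.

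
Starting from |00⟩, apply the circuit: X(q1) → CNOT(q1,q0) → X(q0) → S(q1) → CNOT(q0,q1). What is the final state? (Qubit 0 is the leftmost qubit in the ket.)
i|01⟩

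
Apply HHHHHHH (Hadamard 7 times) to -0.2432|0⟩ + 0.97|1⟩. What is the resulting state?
0.5139|0⟩ - 0.8579|1⟩

H² = I, so H^7 = H: a single Hadamard. With (a, b) = (-0.2432, 0.97), H gives ((a + b)/√2, (a − b)/√2) = (0.5139, -0.8579).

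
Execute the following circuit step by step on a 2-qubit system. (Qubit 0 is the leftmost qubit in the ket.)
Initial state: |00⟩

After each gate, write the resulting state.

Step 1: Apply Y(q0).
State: i|10⟩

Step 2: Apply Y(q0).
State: |00⟩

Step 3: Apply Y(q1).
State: i|01⟩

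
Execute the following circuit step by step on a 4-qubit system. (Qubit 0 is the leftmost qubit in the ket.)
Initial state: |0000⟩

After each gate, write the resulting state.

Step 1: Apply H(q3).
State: 1/√2|0000⟩ + 1/√2|0001⟩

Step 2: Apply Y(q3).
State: -(1/√2)i|0000⟩ + (1/√2)i|0001⟩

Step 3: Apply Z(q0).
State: -(1/√2)i|0000⟩ + (1/√2)i|0001⟩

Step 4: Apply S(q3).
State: -(1/√2)i|0000⟩ - 1/√2|0001⟩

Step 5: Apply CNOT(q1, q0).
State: -(1/√2)i|0000⟩ - 1/√2|0001⟩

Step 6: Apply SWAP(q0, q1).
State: -(1/√2)i|0000⟩ - 1/√2|0001⟩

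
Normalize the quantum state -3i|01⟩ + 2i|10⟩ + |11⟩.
-0.8018i|01⟩ + 0.5345i|10⟩ + 0.2673|11⟩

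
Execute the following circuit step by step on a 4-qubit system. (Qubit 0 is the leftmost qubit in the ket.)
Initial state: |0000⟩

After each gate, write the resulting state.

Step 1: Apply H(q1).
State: 1/√2|0000⟩ + 1/√2|0100⟩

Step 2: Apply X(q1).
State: 1/√2|0000⟩ + 1/√2|0100⟩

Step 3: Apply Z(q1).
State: 1/√2|0000⟩ - 1/√2|0100⟩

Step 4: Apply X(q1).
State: -1/√2|0000⟩ + 1/√2|0100⟩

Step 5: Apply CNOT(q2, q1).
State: -1/√2|0000⟩ + 1/√2|0100⟩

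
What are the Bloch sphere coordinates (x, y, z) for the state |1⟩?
(0, 0, -1)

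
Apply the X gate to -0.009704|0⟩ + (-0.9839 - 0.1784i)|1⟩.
(-0.9839 - 0.1784i)|0⟩ - 0.009704|1⟩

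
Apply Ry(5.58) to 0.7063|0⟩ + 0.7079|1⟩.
-0.9069|0⟩ - 0.4213|1⟩

Ry(5.58) = [[cos(θ/2), −sin(θ/2)], [sin(θ/2), cos(θ/2)]]; θ = 5.58, cos(θ/2) ≈ -0.938825, sin(θ/2) ≈ 0.344393.
With a = amp(|0⟩) = 0.7063 and b = amp(|1⟩) = 0.7079:
new amp(|0⟩) = (-0.938825)·a + (-0.344393)·b = -0.9069
new amp(|1⟩) = (0.344393)·a + (-0.938825)·b = -0.4213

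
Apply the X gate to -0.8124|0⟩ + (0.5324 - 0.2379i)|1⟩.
(0.5324 - 0.2379i)|0⟩ - 0.8124|1⟩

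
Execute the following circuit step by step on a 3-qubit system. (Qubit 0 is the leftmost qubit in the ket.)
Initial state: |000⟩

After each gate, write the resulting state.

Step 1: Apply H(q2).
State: 1/√2|000⟩ + 1/√2|001⟩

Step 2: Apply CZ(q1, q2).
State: 1/√2|000⟩ + 1/√2|001⟩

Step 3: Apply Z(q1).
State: 1/√2|000⟩ + 1/√2|001⟩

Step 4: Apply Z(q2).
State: 1/√2|000⟩ - 1/√2|001⟩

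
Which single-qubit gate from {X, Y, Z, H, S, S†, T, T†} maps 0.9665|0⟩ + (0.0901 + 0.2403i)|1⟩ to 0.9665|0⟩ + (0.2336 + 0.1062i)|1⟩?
T†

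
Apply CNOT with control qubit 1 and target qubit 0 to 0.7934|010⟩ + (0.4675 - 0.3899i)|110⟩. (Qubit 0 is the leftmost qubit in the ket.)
(0.4675 - 0.3899i)|010⟩ + 0.7934|110⟩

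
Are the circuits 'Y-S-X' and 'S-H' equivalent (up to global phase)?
No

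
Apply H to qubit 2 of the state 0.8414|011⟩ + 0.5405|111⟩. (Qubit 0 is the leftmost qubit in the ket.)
0.595|010⟩ - 0.595|011⟩ + 0.3822|110⟩ - 0.3822|111⟩

H on qubit 2 mixes each pair of kets that differ only in qubit 2: amplitudes (a, b) of (|…0…⟩, |…1…⟩) become ((a + b)/√2, (a − b)/√2). Kets absent from the input have amplitude 0.
(|010⟩, |011⟩): (a, b) = (0, 0.8414) → (0.595, -0.595)
(|110⟩, |111⟩): (a, b) = (0, 0.5405) → (0.3822, -0.3822)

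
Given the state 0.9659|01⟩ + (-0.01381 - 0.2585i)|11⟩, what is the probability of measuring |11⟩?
0.06701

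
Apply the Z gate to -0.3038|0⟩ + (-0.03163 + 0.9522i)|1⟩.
-0.3038|0⟩ + (0.03163 - 0.9522i)|1⟩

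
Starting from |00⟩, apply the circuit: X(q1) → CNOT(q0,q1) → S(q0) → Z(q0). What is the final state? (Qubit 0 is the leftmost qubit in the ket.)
|01⟩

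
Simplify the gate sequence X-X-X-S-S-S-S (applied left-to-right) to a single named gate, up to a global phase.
X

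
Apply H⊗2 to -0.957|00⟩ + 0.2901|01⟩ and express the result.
-0.3335|00⟩ - 0.6236|01⟩ - 0.3335|10⟩ - 0.6236|11⟩

H⊗2 gives amp(|y⟩) = (1/2) Σ_x (−1)^(x·y) amp(|x⟩), where x·y is the number of positions in which both x and y have a 1.
|00⟩: (-0.957 + 0.2901)/2 = -0.3335
|01⟩: (-0.957 - 0.2901)/2 = -0.6236
|10⟩: (-0.957 + 0.2901)/2 = -0.3335
|11⟩: (-0.957 - 0.2901)/2 = -0.6236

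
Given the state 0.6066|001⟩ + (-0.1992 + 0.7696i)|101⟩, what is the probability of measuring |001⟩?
0.368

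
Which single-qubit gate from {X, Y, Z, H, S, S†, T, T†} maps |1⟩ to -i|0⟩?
Y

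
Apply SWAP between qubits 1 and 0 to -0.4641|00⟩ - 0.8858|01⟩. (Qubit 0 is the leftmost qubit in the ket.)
-0.4641|00⟩ - 0.8858|10⟩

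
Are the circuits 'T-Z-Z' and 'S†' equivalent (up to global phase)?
No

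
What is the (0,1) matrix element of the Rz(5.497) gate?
0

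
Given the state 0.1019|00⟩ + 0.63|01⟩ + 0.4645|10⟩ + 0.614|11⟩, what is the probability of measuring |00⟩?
0.01038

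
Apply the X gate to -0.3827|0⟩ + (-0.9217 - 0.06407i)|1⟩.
(-0.9217 - 0.06407i)|0⟩ - 0.3827|1⟩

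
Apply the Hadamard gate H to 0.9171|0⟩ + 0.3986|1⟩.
0.9303|0⟩ + 0.3666|1⟩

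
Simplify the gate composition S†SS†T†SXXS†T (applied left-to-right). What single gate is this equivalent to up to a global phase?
S†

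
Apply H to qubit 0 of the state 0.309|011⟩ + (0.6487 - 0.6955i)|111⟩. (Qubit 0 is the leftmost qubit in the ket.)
(0.6772 - 0.4918i)|011⟩ + (-0.2402 + 0.4918i)|111⟩

H on qubit 0 mixes each pair of kets that differ only in qubit 0: amplitudes (a, b) of (|…0…⟩, |…1…⟩) become ((a + b)/√2, (a − b)/√2). Kets absent from the input have amplitude 0.
(|011⟩, |111⟩): (a, b) = (0.309, (0.6487 - 0.6955i)) → ((0.6772 - 0.4918i), (-0.2402 + 0.4918i))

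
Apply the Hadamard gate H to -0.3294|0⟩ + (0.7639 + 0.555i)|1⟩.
(0.3072 + 0.3924i)|0⟩ + (-0.7731 - 0.3924i)|1⟩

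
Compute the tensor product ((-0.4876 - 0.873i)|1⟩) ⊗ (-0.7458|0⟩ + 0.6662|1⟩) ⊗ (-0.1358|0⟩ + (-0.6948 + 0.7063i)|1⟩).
(-0.04938 - 0.08842i)|100⟩ + (-0.7125 - 0.1955i)|101⟩ + (0.04411 + 0.07898i)|110⟩ + (0.6365 + 0.1747i)|111⟩

amp(|b₁b₂…⟩) = product of the factor amplitudes for bits b₁, b₂, …; only kets whose every factor amplitude is nonzero survive.
|100⟩: (-0.4876 - 0.873i)(-0.7458)(-0.1358) = (-0.04938 - 0.08842i)
|101⟩: (-0.4876 - 0.873i)(-0.7458)(-0.6948 + 0.7063i) = (-0.7125 - 0.1955i)
|110⟩: (-0.4876 - 0.873i)(0.6662)(-0.1358) = (0.04411 + 0.07898i)
|111⟩: (-0.4876 - 0.873i)(0.6662)(-0.6948 + 0.7063i) = (0.6365 + 0.1747i)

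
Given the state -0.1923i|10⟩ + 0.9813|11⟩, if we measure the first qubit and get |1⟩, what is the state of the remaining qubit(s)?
-0.1923i|0⟩ + 0.9813|1⟩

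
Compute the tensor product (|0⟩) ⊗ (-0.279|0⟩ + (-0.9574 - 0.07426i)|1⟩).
-0.279|00⟩ + (-0.9574 - 0.07426i)|01⟩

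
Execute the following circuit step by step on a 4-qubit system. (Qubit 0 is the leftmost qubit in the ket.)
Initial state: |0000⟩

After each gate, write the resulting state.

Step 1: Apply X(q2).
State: |0010⟩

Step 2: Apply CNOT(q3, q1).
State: |0010⟩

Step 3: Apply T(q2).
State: (1/√2 + (1/√2)i)|0010⟩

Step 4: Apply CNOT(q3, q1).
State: (1/√2 + (1/√2)i)|0010⟩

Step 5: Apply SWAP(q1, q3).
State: (1/√2 + (1/√2)i)|0010⟩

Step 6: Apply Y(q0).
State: (-1/√2 + (1/√2)i)|1010⟩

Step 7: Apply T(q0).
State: -|1010⟩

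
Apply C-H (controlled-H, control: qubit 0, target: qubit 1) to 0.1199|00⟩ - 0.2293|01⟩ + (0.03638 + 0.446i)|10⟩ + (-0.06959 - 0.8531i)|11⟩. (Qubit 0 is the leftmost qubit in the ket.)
0.1199|00⟩ - 0.2293|01⟩ + (-0.02348 - 0.2879i)|10⟩ + (0.07493 + 0.9186i)|11⟩

C-H leaves the control-|0⟩ kets |00⟩, |01⟩ unchanged and applies H to qubit 1 on the control-|1⟩ pair (|10⟩, |11⟩).
H = [[1/√2, 1/√2], [1/√2, -1/√2]].
With a = amp(|10⟩) = (0.03638 + 0.446i) and b = amp(|11⟩) = (-0.06959 - 0.8531i):
new amp(|10⟩) = (1/√2)·a + (1/√2)·b = (-0.02348 - 0.2879i)
new amp(|11⟩) = (1/√2)·a + (-1/√2)·b = (0.07493 + 0.9186i)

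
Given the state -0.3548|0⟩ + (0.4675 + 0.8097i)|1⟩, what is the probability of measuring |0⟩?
0.1259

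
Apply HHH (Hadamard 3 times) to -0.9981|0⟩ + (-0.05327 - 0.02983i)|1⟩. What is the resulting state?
(-0.7434 - 0.02109i)|0⟩ + (-0.6681 + 0.02109i)|1⟩

H² = I, so H^3 = H: a single Hadamard. With (a, b) = (-0.9981, (-0.05327 - 0.02983i)), H gives ((a + b)/√2, (a − b)/√2) = ((-0.7434 - 0.02109i), (-0.6681 + 0.02109i)).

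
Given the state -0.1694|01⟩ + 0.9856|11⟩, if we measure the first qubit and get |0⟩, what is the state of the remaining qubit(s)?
-|1⟩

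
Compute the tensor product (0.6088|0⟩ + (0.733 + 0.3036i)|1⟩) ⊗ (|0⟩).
0.6088|00⟩ + (0.733 + 0.3036i)|10⟩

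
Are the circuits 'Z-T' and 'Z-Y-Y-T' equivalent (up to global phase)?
Yes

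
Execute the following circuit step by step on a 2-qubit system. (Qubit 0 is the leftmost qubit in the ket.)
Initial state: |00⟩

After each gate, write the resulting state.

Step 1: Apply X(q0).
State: |10⟩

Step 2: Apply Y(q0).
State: -i|00⟩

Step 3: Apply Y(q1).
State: |01⟩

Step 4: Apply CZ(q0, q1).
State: |01⟩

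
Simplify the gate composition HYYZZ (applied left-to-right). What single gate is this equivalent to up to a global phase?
H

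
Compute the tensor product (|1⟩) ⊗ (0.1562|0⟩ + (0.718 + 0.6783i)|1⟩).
0.1562|10⟩ + (0.718 + 0.6783i)|11⟩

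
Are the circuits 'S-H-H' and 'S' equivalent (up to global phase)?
Yes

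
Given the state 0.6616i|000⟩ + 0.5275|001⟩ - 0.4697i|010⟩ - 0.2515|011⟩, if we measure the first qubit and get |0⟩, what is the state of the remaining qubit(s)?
0.6617i|00⟩ + 0.5275|01⟩ - 0.4697i|10⟩ - 0.2515|11⟩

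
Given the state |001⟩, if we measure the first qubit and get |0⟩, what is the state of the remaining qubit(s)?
|01⟩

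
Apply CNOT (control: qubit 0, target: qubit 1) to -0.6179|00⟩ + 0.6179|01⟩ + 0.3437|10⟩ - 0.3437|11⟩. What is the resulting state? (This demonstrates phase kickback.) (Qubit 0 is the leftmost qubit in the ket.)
-0.6179|00⟩ + 0.6179|01⟩ - 0.3437|10⟩ + 0.3437|11⟩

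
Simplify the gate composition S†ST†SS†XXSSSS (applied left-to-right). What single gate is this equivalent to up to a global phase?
T†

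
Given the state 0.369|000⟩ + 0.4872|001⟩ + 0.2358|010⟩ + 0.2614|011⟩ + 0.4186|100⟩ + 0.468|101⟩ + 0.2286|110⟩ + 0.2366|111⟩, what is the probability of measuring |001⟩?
0.2374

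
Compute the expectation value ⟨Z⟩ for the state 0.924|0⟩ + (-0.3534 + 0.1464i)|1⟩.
0.7075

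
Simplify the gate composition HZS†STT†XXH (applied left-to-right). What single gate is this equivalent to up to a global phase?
X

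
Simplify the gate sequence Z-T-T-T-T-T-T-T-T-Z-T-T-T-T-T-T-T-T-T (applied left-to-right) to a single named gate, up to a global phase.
T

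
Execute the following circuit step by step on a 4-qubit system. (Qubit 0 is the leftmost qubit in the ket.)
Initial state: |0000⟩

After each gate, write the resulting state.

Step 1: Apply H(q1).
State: 1/√2|0000⟩ + 1/√2|0100⟩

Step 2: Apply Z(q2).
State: 1/√2|0000⟩ + 1/√2|0100⟩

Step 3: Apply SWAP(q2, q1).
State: 1/√2|0000⟩ + 1/√2|0010⟩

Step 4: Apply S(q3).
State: 1/√2|0000⟩ + 1/√2|0010⟩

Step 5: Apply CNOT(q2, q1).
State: 1/√2|0000⟩ + 1/√2|0110⟩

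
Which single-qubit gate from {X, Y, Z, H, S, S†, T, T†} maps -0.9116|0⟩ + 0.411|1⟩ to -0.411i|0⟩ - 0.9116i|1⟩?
Y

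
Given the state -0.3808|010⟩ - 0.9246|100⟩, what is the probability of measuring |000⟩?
0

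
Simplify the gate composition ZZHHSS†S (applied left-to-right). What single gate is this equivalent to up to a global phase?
S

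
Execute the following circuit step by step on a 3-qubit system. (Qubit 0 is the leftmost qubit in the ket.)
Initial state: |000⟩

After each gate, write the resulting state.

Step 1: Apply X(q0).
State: |100⟩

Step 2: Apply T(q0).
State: (1/√2 + (1/√2)i)|100⟩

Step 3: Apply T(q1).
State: (1/√2 + (1/√2)i)|100⟩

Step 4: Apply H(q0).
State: (1/2 + (1/2)i)|000⟩ + (-1/2 - (1/2)i)|100⟩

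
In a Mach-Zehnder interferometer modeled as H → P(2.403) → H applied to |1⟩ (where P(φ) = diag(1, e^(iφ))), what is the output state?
(0.8697 - 0.3366i)|0⟩ + (0.1303 + 0.3366i)|1⟩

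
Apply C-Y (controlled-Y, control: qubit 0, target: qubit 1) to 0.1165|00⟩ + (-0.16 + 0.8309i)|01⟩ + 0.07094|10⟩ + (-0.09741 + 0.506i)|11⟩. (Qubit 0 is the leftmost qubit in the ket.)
0.1165|00⟩ + (-0.16 + 0.8309i)|01⟩ + (0.506 + 0.09741i)|10⟩ + 0.07094i|11⟩

C-Y leaves the control-|0⟩ kets |00⟩, |01⟩ unchanged and applies Y to qubit 1 on the control-|1⟩ pair (|10⟩, |11⟩).
Y = [[0, -i], [i, 0]].
With a = amp(|10⟩) = 0.07094 and b = amp(|11⟩) = (-0.09741 + 0.506i):
new amp(|10⟩) = (-i)·b = (0.506 + 0.09741i)
new amp(|11⟩) = (i)·a = 0.07094i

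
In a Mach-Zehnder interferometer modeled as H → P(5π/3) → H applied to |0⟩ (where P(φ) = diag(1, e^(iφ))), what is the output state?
(0.75 - 0.433i)|0⟩ + (0.25 + 0.433i)|1⟩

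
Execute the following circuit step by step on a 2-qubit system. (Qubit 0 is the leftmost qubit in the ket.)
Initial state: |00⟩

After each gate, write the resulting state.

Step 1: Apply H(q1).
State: 1/√2|00⟩ + 1/√2|01⟩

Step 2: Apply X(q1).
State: 1/√2|00⟩ + 1/√2|01⟩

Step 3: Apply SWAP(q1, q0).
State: 1/√2|00⟩ + 1/√2|10⟩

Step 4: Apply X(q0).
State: 1/√2|00⟩ + 1/√2|10⟩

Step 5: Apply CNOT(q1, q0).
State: 1/√2|00⟩ + 1/√2|10⟩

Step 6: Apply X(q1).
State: 1/√2|01⟩ + 1/√2|11⟩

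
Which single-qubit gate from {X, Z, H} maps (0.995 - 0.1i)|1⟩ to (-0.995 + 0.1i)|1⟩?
Z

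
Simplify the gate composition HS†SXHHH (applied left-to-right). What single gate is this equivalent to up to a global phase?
Z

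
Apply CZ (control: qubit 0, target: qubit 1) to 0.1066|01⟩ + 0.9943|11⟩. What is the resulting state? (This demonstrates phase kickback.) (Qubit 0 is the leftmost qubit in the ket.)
0.1066|01⟩ - 0.9943|11⟩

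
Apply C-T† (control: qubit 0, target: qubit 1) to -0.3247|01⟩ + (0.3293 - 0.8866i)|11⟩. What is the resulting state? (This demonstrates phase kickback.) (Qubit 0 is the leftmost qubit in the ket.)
-0.3247|01⟩ + (-0.3941 - 0.8598i)|11⟩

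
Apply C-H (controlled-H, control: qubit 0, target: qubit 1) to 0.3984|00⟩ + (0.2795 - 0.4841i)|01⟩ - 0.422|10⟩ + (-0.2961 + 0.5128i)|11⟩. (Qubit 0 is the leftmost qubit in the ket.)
0.3984|00⟩ + (0.2795 - 0.4841i)|01⟩ + (-0.5078 + 0.3626i)|10⟩ + (-0.08902 - 0.3626i)|11⟩

C-H leaves the control-|0⟩ kets |00⟩, |01⟩ unchanged and applies H to qubit 1 on the control-|1⟩ pair (|10⟩, |11⟩).
H = [[1/√2, 1/√2], [1/√2, -1/√2]].
With a = amp(|10⟩) = -0.422 and b = amp(|11⟩) = (-0.2961 + 0.5128i):
new amp(|10⟩) = (1/√2)·a + (1/√2)·b = (-0.5078 + 0.3626i)
new amp(|11⟩) = (1/√2)·a + (-1/√2)·b = (-0.08902 - 0.3626i)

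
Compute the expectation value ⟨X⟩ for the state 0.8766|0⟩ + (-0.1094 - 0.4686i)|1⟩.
-0.1918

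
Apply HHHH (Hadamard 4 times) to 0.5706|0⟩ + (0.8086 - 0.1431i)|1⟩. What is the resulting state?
0.5706|0⟩ + (0.8086 - 0.1431i)|1⟩

H² = I, so an even number of Hadamards cancels: H^4 = I and the state is unchanged.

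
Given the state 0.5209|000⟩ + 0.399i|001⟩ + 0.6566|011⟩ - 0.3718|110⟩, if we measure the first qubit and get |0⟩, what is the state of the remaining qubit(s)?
0.5612|00⟩ + 0.4298i|01⟩ + 0.7073|11⟩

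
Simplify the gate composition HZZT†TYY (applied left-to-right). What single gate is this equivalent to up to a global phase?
H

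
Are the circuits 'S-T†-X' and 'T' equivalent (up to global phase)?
No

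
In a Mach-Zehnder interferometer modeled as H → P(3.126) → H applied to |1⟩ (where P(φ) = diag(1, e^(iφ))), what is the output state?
(0.9999 - 0.007796i)|0⟩ + (0.00006078 + 0.007796i)|1⟩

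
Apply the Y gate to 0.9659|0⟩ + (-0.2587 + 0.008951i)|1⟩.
(0.008951 + 0.2587i)|0⟩ + 0.9659i|1⟩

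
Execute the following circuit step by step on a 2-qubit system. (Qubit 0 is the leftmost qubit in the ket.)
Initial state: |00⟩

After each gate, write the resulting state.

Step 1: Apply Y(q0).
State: i|10⟩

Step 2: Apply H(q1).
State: (1/√2)i|10⟩ + (1/√2)i|11⟩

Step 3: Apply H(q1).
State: i|10⟩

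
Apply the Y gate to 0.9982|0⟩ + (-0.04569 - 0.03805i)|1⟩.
(-0.03805 + 0.04569i)|0⟩ + 0.9982i|1⟩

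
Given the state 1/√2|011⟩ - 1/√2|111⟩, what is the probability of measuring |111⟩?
1/2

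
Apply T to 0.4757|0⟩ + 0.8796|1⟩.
0.4757|0⟩ + (0.622 + 0.622i)|1⟩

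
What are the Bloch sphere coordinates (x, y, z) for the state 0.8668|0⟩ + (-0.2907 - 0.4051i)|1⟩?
(-0.504, -0.7023, 0.5027)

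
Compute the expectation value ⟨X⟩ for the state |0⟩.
0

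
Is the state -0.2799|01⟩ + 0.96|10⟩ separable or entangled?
Entangled

Writing the state as a|00⟩ + b|01⟩ + c|10⟩ + d|11⟩, it is a product state iff ad − bc = 0.
Here (a, b, c, d) = (0, -0.2799, 0.96, 0): ad − bc = (0)(0) − (-0.2799)(0.96) = 0.2687 ≠ 0, so the state is entangled.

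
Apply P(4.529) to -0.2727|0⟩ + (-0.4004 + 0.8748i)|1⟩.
-0.2727|0⟩ + (0.9331 + 0.2342i)|1⟩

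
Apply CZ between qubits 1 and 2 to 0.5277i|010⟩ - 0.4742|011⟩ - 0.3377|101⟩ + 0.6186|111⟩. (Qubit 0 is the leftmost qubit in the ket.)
0.5277i|010⟩ + 0.4742|011⟩ - 0.3377|101⟩ - 0.6186|111⟩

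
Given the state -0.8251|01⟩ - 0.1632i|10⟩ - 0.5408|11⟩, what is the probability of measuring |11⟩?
0.2925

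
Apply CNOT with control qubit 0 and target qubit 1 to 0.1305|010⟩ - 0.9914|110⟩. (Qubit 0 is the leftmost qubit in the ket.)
0.1305|010⟩ - 0.9914|100⟩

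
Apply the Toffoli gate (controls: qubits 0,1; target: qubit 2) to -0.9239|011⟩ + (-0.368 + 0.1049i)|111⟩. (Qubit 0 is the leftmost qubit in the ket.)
-0.9239|011⟩ + (-0.368 + 0.1049i)|110⟩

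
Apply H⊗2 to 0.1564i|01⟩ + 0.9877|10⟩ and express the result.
(0.4939 + 0.0782i)|00⟩ + (0.4939 - 0.0782i)|01⟩ + (-0.4939 + 0.0782i)|10⟩ + (-0.4939 - 0.0782i)|11⟩

H⊗2 gives amp(|y⟩) = (1/2) Σ_x (−1)^(x·y) amp(|x⟩), where x·y is the number of positions in which both x and y have a 1.
|00⟩: (0.1564i + 0.9877)/2 = (0.4939 + 0.0782i)
|01⟩: (-0.1564i + 0.9877)/2 = (0.4939 - 0.0782i)
|10⟩: (0.1564i - 0.9877)/2 = (-0.4939 + 0.0782i)
|11⟩: (-0.1564i - 0.9877)/2 = (-0.4939 - 0.0782i)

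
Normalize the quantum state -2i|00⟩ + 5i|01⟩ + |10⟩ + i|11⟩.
-0.3592i|00⟩ + 0.898i|01⟩ + 0.1796|10⟩ + 0.1796i|11⟩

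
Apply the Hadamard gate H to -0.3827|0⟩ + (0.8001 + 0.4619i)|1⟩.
(0.2951 + 0.3266i)|0⟩ + (-0.8364 - 0.3266i)|1⟩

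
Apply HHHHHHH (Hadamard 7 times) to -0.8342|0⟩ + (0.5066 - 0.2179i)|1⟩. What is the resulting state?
(-0.2316 - 0.1541i)|0⟩ + (-0.9481 + 0.1541i)|1⟩

H² = I, so H^7 = H: a single Hadamard. With (a, b) = (-0.8342, (0.5066 - 0.2179i)), H gives ((a + b)/√2, (a − b)/√2) = ((-0.2316 - 0.1541i), (-0.9481 + 0.1541i)).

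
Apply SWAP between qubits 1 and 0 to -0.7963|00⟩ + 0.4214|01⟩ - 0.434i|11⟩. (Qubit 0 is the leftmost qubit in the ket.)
-0.7963|00⟩ + 0.4214|10⟩ - 0.434i|11⟩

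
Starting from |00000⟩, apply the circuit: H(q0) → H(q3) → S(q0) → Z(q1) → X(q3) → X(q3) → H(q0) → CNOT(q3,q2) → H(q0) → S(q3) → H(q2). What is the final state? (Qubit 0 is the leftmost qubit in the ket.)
1/√8|00000⟩ + (1/√8)i|00010⟩ + 1/√8|00100⟩ - (1/√8)i|00110⟩ + (1/√8)i|10000⟩ - 1/√8|10010⟩ + (1/√8)i|10100⟩ + 1/√8|10110⟩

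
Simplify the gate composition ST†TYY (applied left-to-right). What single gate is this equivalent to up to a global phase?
S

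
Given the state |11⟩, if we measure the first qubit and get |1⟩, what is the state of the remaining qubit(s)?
|1⟩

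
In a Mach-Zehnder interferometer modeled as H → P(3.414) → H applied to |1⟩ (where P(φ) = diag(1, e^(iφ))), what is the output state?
(0.9816 + 0.1345i)|0⟩ + (0.01844 - 0.1345i)|1⟩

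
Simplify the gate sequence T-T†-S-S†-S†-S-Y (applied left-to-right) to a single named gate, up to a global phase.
Y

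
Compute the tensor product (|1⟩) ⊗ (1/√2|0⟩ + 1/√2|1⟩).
1/√2|10⟩ + 1/√2|11⟩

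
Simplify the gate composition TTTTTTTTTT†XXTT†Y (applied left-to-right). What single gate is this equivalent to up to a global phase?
Y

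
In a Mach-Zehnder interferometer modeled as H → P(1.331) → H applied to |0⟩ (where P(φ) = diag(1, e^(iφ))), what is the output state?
(0.6188 + 0.4857i)|0⟩ + (0.3812 - 0.4857i)|1⟩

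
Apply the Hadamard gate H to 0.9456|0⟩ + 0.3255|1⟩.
0.8988|0⟩ + 0.4385|1⟩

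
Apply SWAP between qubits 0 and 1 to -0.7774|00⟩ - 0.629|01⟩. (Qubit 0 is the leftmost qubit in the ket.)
-0.7774|00⟩ - 0.629|10⟩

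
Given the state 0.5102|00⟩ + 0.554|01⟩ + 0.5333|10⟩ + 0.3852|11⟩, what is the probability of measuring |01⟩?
0.3069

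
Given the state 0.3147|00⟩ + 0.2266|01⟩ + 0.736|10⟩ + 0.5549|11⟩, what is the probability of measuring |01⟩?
0.05135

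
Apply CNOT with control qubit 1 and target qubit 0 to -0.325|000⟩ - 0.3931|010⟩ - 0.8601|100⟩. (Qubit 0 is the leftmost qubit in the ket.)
-0.325|000⟩ - 0.8601|100⟩ - 0.3931|110⟩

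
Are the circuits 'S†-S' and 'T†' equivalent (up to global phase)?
No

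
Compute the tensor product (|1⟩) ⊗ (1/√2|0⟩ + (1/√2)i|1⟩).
1/√2|10⟩ + (1/√2)i|11⟩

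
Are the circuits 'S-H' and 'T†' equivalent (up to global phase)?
No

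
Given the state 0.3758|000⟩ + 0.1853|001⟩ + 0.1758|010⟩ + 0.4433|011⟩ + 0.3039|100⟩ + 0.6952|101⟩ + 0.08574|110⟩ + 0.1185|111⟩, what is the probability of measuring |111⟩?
0.01404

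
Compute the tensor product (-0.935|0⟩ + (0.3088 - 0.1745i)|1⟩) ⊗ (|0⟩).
-0.935|00⟩ + (0.3088 - 0.1745i)|10⟩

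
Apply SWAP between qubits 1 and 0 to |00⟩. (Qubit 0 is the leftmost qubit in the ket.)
|00⟩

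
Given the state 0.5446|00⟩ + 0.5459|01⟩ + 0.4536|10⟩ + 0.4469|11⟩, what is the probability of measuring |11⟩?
0.1997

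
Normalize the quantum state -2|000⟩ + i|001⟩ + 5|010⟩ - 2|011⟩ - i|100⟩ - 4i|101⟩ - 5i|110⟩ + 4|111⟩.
-0.2085|000⟩ + 0.1043i|001⟩ + 0.5213|010⟩ - 0.2085|011⟩ - 0.1043i|100⟩ - 0.417i|101⟩ - 0.5213i|110⟩ + 0.417|111⟩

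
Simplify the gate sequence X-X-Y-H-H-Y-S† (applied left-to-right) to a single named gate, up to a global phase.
S†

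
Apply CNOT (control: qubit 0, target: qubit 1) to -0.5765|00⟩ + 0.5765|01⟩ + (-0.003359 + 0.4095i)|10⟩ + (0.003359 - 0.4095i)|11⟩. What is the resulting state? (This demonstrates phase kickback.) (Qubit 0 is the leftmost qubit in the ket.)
-0.5765|00⟩ + 0.5765|01⟩ + (0.003359 - 0.4095i)|10⟩ + (-0.003359 + 0.4095i)|11⟩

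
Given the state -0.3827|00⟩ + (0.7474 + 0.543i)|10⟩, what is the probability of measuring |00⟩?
0.1465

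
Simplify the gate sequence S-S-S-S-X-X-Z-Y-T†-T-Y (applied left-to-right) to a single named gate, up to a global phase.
Z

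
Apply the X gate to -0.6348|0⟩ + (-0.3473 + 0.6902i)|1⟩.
(-0.3473 + 0.6902i)|0⟩ - 0.6348|1⟩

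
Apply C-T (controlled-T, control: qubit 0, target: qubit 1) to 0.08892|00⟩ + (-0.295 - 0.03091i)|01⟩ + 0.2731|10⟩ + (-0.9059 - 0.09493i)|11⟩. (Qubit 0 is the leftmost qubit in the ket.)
0.08892|00⟩ + (-0.295 - 0.03091i)|01⟩ + 0.2731|10⟩ + (-0.5734 - 0.7077i)|11⟩

C-T leaves the control-|0⟩ kets |00⟩, |01⟩ unchanged and applies T to qubit 1 on the control-|1⟩ pair (|10⟩, |11⟩).
T = [[1, 0], [0, (1/√2 + (1/√2)i)]].
With a = amp(|10⟩) = 0.2731 and b = amp(|11⟩) = (-0.9059 - 0.09493i):
new amp(|10⟩) = (1)·a = 0.2731
new amp(|11⟩) = (1/√2 + (1/√2)i)·b = (-0.5734 - 0.7077i)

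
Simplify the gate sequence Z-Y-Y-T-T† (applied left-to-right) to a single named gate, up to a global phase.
Z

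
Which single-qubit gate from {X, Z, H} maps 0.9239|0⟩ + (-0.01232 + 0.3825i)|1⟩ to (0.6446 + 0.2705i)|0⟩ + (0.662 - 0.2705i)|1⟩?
H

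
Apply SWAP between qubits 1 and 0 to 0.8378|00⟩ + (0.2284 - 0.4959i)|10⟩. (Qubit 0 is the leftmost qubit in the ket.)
0.8378|00⟩ + (0.2284 - 0.4959i)|01⟩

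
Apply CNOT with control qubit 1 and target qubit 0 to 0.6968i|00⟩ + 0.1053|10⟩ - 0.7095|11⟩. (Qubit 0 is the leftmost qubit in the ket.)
0.6968i|00⟩ - 0.7095|01⟩ + 0.1053|10⟩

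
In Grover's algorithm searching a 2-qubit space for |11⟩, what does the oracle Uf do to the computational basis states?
Uf|x⟩ = -|x⟩ if x = 11, else |x⟩ (phase flip on target)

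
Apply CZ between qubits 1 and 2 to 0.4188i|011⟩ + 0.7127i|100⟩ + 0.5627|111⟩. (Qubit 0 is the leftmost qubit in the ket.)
-0.4188i|011⟩ + 0.7127i|100⟩ - 0.5627|111⟩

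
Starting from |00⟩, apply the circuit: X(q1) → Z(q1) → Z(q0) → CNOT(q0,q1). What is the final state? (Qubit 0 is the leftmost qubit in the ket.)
-|01⟩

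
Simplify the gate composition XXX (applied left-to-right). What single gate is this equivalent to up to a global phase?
X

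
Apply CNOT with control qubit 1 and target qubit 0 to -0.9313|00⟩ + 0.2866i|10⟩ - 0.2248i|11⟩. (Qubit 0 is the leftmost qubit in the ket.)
-0.9313|00⟩ - 0.2248i|01⟩ + 0.2866i|10⟩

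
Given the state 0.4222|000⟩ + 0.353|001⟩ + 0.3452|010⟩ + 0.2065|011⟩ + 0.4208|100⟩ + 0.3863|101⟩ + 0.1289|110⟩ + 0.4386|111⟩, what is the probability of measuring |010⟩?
0.1192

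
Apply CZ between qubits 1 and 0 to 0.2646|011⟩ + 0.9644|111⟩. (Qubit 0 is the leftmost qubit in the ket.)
0.2646|011⟩ - 0.9644|111⟩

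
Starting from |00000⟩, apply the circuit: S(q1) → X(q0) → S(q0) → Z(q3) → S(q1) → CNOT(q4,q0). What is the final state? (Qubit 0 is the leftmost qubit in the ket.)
i|10000⟩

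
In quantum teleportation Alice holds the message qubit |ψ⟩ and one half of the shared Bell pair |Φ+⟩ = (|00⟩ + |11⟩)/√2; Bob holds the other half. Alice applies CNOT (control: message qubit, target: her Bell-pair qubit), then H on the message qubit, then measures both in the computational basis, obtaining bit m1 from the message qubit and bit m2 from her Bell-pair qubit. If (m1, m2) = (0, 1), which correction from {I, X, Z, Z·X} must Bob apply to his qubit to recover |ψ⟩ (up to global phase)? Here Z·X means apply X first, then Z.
X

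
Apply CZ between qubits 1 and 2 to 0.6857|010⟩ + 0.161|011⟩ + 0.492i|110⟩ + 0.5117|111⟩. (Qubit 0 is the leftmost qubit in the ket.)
0.6857|010⟩ - 0.161|011⟩ + 0.492i|110⟩ - 0.5117|111⟩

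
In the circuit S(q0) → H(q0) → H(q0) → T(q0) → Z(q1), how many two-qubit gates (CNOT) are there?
0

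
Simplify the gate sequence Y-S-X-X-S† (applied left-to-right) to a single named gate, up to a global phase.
Y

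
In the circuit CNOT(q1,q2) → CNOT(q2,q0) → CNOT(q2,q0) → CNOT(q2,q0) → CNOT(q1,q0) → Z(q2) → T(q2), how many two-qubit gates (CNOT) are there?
5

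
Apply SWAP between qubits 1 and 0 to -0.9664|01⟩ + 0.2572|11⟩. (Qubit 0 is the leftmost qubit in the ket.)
-0.9664|10⟩ + 0.2572|11⟩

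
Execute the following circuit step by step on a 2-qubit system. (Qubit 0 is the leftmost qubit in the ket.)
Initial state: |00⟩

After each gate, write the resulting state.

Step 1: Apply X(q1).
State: |01⟩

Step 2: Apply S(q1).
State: i|01⟩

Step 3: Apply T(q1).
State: (-1/√2 + (1/√2)i)|01⟩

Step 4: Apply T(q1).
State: -|01⟩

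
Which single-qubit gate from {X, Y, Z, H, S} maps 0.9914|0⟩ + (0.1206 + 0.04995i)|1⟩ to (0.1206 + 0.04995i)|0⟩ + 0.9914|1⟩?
X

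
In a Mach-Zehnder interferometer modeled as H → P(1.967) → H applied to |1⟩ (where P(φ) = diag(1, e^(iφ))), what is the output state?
(0.693 - 0.4613i)|0⟩ + (0.307 + 0.4613i)|1⟩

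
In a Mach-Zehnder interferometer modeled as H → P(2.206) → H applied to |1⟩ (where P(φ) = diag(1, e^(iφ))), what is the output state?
(0.7967 - 0.4025i)|0⟩ + (0.2033 + 0.4025i)|1⟩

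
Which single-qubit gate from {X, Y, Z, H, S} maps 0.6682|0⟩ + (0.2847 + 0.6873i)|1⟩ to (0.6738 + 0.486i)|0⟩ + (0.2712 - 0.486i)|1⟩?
H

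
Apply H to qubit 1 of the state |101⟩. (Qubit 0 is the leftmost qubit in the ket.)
1/√2|101⟩ + 1/√2|111⟩

H on qubit 1 mixes each pair of kets that differ only in qubit 1: amplitudes (a, b) of (|…0…⟩, |…1…⟩) become ((a + b)/√2, (a − b)/√2). Kets absent from the input have amplitude 0.
(|101⟩, |111⟩): (a, b) = (1, 0) → (1/√2, 1/√2)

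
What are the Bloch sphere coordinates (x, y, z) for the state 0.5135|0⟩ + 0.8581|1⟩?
(0.8813, 0, -0.4727)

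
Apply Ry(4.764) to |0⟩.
-0.7251|0⟩ + 0.6886|1⟩

Ry(4.764) = [[cos(θ/2), −sin(θ/2)], [sin(θ/2), cos(θ/2)]]; θ = 4.764, cos(θ/2) ≈ -0.725117, sin(θ/2) ≈ 0.688626.
With a = amp(|0⟩) = 1 and b = amp(|1⟩) = 0:
new amp(|0⟩) = (-0.725117)·a + (-0.688626)·b = -0.7251
new amp(|1⟩) = (0.688626)·a + (-0.725117)·b = 0.6886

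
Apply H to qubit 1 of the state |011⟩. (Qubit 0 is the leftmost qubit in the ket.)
1/√2|001⟩ - 1/√2|011⟩

H on qubit 1 mixes each pair of kets that differ only in qubit 1: amplitudes (a, b) of (|…0…⟩, |…1…⟩) become ((a + b)/√2, (a − b)/√2). Kets absent from the input have amplitude 0.
(|001⟩, |011⟩): (a, b) = (0, 1) → (1/√2, -1/√2)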